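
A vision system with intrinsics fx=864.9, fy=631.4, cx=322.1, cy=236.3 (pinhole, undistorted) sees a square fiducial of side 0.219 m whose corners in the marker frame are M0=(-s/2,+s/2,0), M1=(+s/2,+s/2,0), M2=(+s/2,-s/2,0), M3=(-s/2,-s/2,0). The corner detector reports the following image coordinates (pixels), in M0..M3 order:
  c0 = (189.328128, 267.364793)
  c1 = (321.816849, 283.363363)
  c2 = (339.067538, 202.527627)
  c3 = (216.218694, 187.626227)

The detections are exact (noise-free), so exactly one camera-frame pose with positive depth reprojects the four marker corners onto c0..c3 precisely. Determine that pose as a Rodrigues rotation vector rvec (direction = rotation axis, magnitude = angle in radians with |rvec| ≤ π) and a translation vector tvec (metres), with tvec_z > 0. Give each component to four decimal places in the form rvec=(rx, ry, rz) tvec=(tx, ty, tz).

Intrinsics K: fx=864.9, fy=631.4, cx=322.1, cy=236.3
Marker side s = 0.219 m; corners in marker frame (Z=0):
  M0 = (-0.1095, +0.1095, 0)
  M1 = (+0.1095, +0.1095, 0)
  M2 = (+0.1095, -0.1095, 0)
  M3 = (-0.1095, -0.1095, 0)
Detected image corners:
  c0 = (189.328128, 267.364793) px
  c1 = (321.816849, 283.363363) px
  c2 = (339.067538, 202.527627) px
  c3 = (216.218694, 187.626227) px
Planar DLT: solve 8×8 A·h = b for H (H[2,2]=1):
  H  [+583.15174 -192.51499 +267.05033]
  H  [+71.35216 +285.66496 +233.71108]
  H  [+0.00382 -0.34412 +1.00000]
B = K⁻¹H; ‖b₁‖=0.682019, ‖b₂‖=0.682019; λ = 2/(‖b₁‖+‖b₂‖) = 1.466236, sign → tz>0 ⇒ λ=+1.466236
r₁ = λ·B[:,0] = (+0.98651,+0.16360,+0.00560); r₂ = λ·B[:,1] = (-0.13846,+0.85220,-0.50456)
r₃ = r₁×r₂ = (-0.08732,+0.49698,+0.86336); SVD([r₁ r₂ r₃]) → R = UVᵀ:
  R  [+0.98651 -0.13846 -0.08732]
  R  [+0.16360 +0.85220 +0.49698]
  R  [+0.00560 -0.50456 +0.86336]
t = (-0.09332, -0.00601, +1.46624) m
tr R = 2.702071; θ = arccos((tr R − 1)/2) = 0.552843 rad = 31.676°
axis k = ((R−Rᵀ)₃₂, (R−Rᵀ)₁₃, (R−Rᵀ)₂₁) / (2 sinθ) = (-0.953651, -0.088477, +0.287613)
rvec = θ·k = (-0.527219, -0.048914, +0.159005)

rvec=(-0.5272, -0.0489, 0.1590) tvec=(-0.0933, -0.0060, 1.4662)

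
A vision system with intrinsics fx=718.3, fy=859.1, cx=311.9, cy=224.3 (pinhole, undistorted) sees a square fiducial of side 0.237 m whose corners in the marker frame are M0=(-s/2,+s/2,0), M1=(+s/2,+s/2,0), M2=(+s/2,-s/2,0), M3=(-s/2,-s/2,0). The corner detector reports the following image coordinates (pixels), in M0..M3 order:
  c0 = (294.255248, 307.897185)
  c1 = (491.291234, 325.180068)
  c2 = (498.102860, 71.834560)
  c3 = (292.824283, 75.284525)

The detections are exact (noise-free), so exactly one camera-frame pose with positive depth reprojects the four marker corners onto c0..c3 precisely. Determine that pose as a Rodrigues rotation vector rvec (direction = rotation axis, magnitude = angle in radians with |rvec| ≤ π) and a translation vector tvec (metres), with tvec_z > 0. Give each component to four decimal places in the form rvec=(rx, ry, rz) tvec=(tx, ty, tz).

Intrinsics K: fx=718.3, fy=859.1, cx=311.9, cy=224.3
Marker side s = 0.237 m; corners in marker frame (Z=0):
  M0 = (-0.1185, +0.1185, 0)
  M1 = (+0.1185, +0.1185, 0)
  M2 = (+0.1185, -0.1185, 0)
  M3 = (-0.1185, -0.1185, 0)
Detected image corners:
  c0 = (294.255248, 307.897185) px
  c1 = (491.291234, 325.180068) px
  c2 = (498.102860, 71.834560) px
  c3 = (292.824283, 75.284525) px
Planar DLT: solve 8×8 A·h = b for H (H[2,2]=1):
  H  [+704.63834 +55.61786 +389.74355]
  H  [-41.10262 +1056.10841 +197.31841]
  H  [-0.36482 +0.16801 +1.00000]
B = K⁻¹H; ‖b₁‖=1.197309, ‖b₂‖=1.197309; λ = 2/(‖b₁‖+‖b₂‖) = 0.835207, sign → tz>0 ⇒ λ=+0.835207
r₁ = λ·B[:,0] = (+0.95163,+0.03959,-0.30470); r₂ = λ·B[:,1] = (+0.00374,+0.99010,+0.14033)
r₃ = r₁×r₂ = (+0.30723,-0.13468,+0.94206); SVD([r₁ r₂ r₃]) → R = UVᵀ:
  R  [+0.95163 +0.00374 +0.30723]
  R  [+0.03959 +0.99010 -0.13468]
  R  [-0.30470 +0.14033 +0.94206]
t = (+0.09051, -0.02623, +0.83521) m
tr R = 2.883780; θ = arccos((tr R − 1)/2) = 0.342583 rad = 19.629°
axis k = ((R−Rᵀ)₃₂, (R−Rᵀ)₁₃, (R−Rᵀ)₂₁) / (2 sinθ) = (+0.409329, +0.910825, +0.053369)
rvec = θ·k = (+0.140229, +0.312033, +0.018283)

rvec=(0.1402, 0.3120, 0.0183) tvec=(0.0905, -0.0262, 0.8352)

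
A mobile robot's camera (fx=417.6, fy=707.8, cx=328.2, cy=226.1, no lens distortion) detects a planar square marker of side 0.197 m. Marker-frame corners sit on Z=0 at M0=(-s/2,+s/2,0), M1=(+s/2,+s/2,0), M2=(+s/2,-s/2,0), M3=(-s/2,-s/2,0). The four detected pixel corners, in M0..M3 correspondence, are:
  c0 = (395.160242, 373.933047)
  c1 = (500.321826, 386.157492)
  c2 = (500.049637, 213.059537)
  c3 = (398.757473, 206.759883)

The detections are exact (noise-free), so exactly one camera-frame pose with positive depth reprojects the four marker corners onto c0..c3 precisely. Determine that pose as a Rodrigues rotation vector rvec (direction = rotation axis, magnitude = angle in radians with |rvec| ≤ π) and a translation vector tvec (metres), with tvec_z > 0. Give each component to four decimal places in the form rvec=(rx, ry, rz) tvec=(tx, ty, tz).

Intrinsics K: fx=417.6, fy=707.8, cx=328.2, cy=226.1
Marker side s = 0.197 m; corners in marker frame (Z=0):
  M0 = (-0.0985, +0.0985, 0)
  M1 = (+0.0985, +0.0985, 0)
  M2 = (+0.0985, -0.0985, 0)
  M3 = (-0.0985, -0.0985, 0)
Detected image corners:
  c0 = (395.160242, 373.933047) px
  c1 = (500.321826, 386.157492) px
  c2 = (500.049637, 213.059537) px
  c3 = (398.757473, 206.759883) px
Planar DLT: solve 8×8 A·h = b for H (H[2,2]=1):
  H  [+449.22488 -95.15433 +447.74280]
  H  [-2.31533 +806.46861 +293.28484]
  H  [-0.16627 -0.19296 +1.00000]
B = K⁻¹H; ‖b₁‖=1.218826, ‖b₂‖=1.218826; λ = 2/(‖b₁‖+‖b₂‖) = 0.820462, sign → tz>0 ⇒ λ=+0.820462
r₁ = λ·B[:,0] = (+0.98981,+0.04089,-0.13642); r₂ = λ·B[:,1] = (-0.06253,+0.98541,-0.15831)
r₃ = r₁×r₂ = (+0.12795,+0.16523,+0.97792); SVD([r₁ r₂ r₃]) → R = UVᵀ:
  R  [+0.98981 -0.06253 +0.12795]
  R  [+0.04089 +0.98541 +0.16523]
  R  [-0.13642 -0.15831 +0.97792]
t = (+0.23487, +0.07788, +0.82046) m
tr R = 2.953135; θ = arccos((tr R − 1)/2) = 0.216909 rad = 12.428°
axis k = ((R−Rᵀ)₃₂, (R−Rᵀ)₁₃, (R−Rᵀ)₂₁) / (2 sinθ) = (-0.751680, +0.614201, +0.240281)
rvec = θ·k = (-0.163046, +0.133226, +0.052119)

rvec=(-0.1630, 0.1332, 0.0521) tvec=(0.2349, 0.0779, 0.8205)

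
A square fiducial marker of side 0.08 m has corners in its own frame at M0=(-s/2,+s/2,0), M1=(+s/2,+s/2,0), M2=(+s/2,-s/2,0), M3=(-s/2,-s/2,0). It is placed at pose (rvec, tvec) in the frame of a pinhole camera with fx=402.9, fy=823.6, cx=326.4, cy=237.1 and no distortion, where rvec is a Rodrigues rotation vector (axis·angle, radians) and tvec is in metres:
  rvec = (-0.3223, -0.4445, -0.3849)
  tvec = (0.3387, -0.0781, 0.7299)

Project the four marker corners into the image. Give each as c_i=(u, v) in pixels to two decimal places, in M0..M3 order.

Intrinsics K: fx=402.9, fy=823.6, cx=326.4, cy=237.1
Marker side s = 0.08 m; corners in marker frame (Z=0):
  M0 = (-0.0400, +0.0400, 0)
  M1 = (+0.0400, +0.0400, 0)
  M2 = (+0.0400, -0.0400, 0)
  M3 = (-0.0400, -0.0400, 0)
rvec = (-0.3223, -0.4445, -0.3849), |rvec| = θ = 0.67053 rad = 38.418°
Rodrigues: sinθ=0.62140, 1−cosθ=0.21651; R = I + sinθ·[k]× + (1−cosθ)·[k]×²:
    [+0.83352 +0.42569 -0.35220]
    [-0.28771 +0.87864 +0.38107]
    [+0.47167 -0.21630 +0.85483]
t = (0.3387, -0.0781, 0.7299) m
M0: Pc = R·M0+t = (+0.32239, -0.03145, +0.70238); u = 402.9·(+0.32239)/0.70238 + 326.4 = 511.3276, v = 823.6·(-0.03145)/0.70238 + 237.1 = 200.2270
M1: Pc = R·M1+t = (+0.38907, -0.05446, +0.74011); u = 402.9·(+0.38907)/0.74011 + 326.4 = 538.1990, v = 823.6·(-0.05446)/0.74011 + 237.1 = 176.4936
M2: Pc = R·M2+t = (+0.35501, -0.12475, +0.75742); u = 402.9·(+0.35501)/0.75742 + 326.4 = 515.2451, v = 823.6·(-0.12475)/0.75742 + 237.1 = 101.4453
M3: Pc = R·M3+t = (+0.28833, -0.10174, +0.71969); u = 402.9·(+0.28833)/0.71969 + 326.4 = 487.8163, v = 823.6·(-0.10174)/0.71969 + 237.1 = 120.6732

c0=(511.33, 200.23) c1=(538.20, 176.49) c2=(515.25, 101.45) c3=(487.82, 120.67)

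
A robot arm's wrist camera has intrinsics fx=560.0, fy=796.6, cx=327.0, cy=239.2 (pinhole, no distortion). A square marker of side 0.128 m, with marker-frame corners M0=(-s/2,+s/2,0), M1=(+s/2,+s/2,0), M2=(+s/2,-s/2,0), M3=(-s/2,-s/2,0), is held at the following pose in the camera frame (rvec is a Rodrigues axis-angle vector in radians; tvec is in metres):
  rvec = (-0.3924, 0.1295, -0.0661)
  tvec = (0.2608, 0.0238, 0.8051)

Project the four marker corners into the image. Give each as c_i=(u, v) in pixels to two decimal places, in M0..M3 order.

Intrinsics K: fx=560.0, fy=796.6, cx=327.0, cy=239.2
Marker side s = 0.128 m; corners in marker frame (Z=0):
  M0 = (-0.0640, +0.0640, 0)
  M1 = (+0.0640, +0.0640, 0)
  M2 = (+0.0640, -0.0640, 0)
  M3 = (-0.0640, -0.0640, 0)
rvec = (-0.3924, 0.1295, -0.0661), |rvec| = θ = 0.41847 rad = 23.977°
Rodrigues: sinθ=0.40636, 1−cosθ=0.08629; R = I + sinθ·[k]× + (1−cosθ)·[k]×²:
    [+0.98958 +0.03915 +0.13853]
    [-0.08923 +0.92198 +0.37683]
    [-0.11297 -0.38527 +0.91586]
t = (0.2608, 0.0238, 0.8051) m
M0: Pc = R·M0+t = (+0.19997, +0.08852, +0.78767); u = 560.0·(+0.19997)/0.78767 + 327.0 = 469.1711, v = 796.6·(+0.08852)/0.78767 + 239.2 = 328.7201
M1: Pc = R·M1+t = (+0.32664, +0.07710, +0.77321); u = 560.0·(+0.32664)/0.77321 + 327.0 = 563.5685, v = 796.6·(+0.07710)/0.77321 + 239.2 = 318.6278
M2: Pc = R·M2+t = (+0.32163, -0.04092, +0.82253); u = 560.0·(+0.32163)/0.82253 + 327.0 = 545.9736, v = 796.6·(-0.04092)/0.82253 + 239.2 = 199.5728
M3: Pc = R·M3+t = (+0.19496, -0.02950, +0.83699); u = 560.0·(+0.19496)/0.83699 + 327.0 = 457.4420, v = 796.6·(-0.02950)/0.83699 + 239.2 = 211.1274

c0=(469.17, 328.72) c1=(563.57, 318.63) c2=(545.97, 199.57) c3=(457.44, 211.13)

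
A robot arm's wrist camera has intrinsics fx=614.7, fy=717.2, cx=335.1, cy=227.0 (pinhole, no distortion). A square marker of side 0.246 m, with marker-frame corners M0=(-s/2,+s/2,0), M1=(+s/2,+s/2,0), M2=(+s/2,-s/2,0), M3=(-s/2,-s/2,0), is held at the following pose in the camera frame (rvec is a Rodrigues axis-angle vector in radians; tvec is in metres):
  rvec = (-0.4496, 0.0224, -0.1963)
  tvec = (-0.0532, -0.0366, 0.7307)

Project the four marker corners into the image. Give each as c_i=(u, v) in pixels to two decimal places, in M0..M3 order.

Intrinsics K: fx=614.7, fy=717.2, cx=335.1, cy=227.0
Marker side s = 0.246 m; corners in marker frame (Z=0):
  M0 = (-0.1230, +0.1230, 0)
  M1 = (+0.1230, +0.1230, 0)
  M2 = (+0.1230, -0.1230, 0)
  M3 = (-0.1230, -0.1230, 0)
rvec = (-0.4496, 0.0224, -0.1963), |rvec| = θ = 0.49110 rad = 28.138°
Rodrigues: sinθ=0.47159, 1−cosθ=0.11818; R = I + sinθ·[k]× + (1−cosθ)·[k]×²:
    [+0.98087 +0.18357 +0.06476]
    [-0.19344 +0.88206 +0.42959]
    [+0.02174 -0.43390 +0.90070]
t = (-0.0532, -0.0366, 0.7307) m
M0: Pc = R·M0+t = (-0.15127, +0.09569, +0.67466); u = 614.7·(-0.15127)/0.67466 + 335.1 = 197.2750, v = 717.2·(+0.09569)/0.67466 + 227.0 = 328.7206
M1: Pc = R·M1+t = (+0.09003, +0.04810, +0.68000); u = 614.7·(+0.09003)/0.68000 + 335.1 = 416.4805, v = 717.2·(+0.04810)/0.68000 + 227.0 = 277.7317
M2: Pc = R·M2+t = (+0.04487, -0.16889, +0.78674); u = 614.7·(+0.04487)/0.78674 + 335.1 = 370.1565, v = 717.2·(-0.16889)/0.78674 + 227.0 = 73.0419
M3: Pc = R·M3+t = (-0.19643, -0.12130, +0.78140); u = 614.7·(-0.19643)/0.78140 + 335.1 = 180.5776, v = 717.2·(-0.12130)/0.78140 + 227.0 = 115.6649

c0=(197.27, 328.72) c1=(416.48, 277.73) c2=(370.16, 73.04) c3=(180.58, 115.66)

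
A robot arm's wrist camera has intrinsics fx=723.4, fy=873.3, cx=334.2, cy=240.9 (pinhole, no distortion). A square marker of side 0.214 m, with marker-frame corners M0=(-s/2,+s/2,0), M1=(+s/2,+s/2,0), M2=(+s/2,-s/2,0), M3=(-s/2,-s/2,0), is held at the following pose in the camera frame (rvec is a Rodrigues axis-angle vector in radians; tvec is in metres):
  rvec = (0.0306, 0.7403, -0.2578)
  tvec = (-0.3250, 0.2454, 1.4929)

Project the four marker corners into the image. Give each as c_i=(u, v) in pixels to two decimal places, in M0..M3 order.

c0=(160.17, 449.80) c1=(220.03, 441.74) c2=(194.77, 313.15) c3=(137.73, 332.89)

Intrinsics K: fx=723.4, fy=873.3, cx=334.2, cy=240.9
Marker side s = 0.214 m; corners in marker frame (Z=0):
  M0 = (-0.1070, +0.1070, 0)
  M1 = (+0.1070, +0.1070, 0)
  M2 = (+0.1070, -0.1070, 0)
  M3 = (-0.1070, -0.1070, 0)
rvec = (0.0306, 0.7403, -0.2578), |rvec| = θ = 0.78450 rad = 44.949°
Rodrigues: sinθ=0.70647, 1−cosθ=0.29226; R = I + sinθ·[k]× + (1−cosθ)·[k]×²:
    [+0.70819 +0.24292 +0.66292]
    [-0.22140 +0.96799 -0.11819]
    [-0.67041 -0.06307 +0.73930]
t = (-0.3250, 0.2454, 1.4929) m
M0: Pc = R·M0+t = (-0.37478, +0.37267, +1.55789); u = 723.4·(-0.37478)/1.55789 + 334.2 = 160.1701, v = 873.3·(+0.37267)/1.55789 + 240.9 = 449.8041
M1: Pc = R·M1+t = (-0.22323, +0.32529, +1.41442); u = 723.4·(-0.22323)/1.41442 + 334.2 = 220.0285, v = 873.3·(+0.32529)/1.41442 + 240.9 = 441.7403
M2: Pc = R·M2+t = (-0.27522, +0.11813, +1.42791); u = 723.4·(-0.27522)/1.42791 + 334.2 = 194.7720, v = 873.3·(+0.11813)/1.42791 + 240.9 = 313.1501
M3: Pc = R·M3+t = (-0.42677, +0.16551, +1.57138); u = 723.4·(-0.42677)/1.57138 + 334.2 = 137.7337, v = 873.3·(+0.16551)/1.57138 + 240.9 = 332.8851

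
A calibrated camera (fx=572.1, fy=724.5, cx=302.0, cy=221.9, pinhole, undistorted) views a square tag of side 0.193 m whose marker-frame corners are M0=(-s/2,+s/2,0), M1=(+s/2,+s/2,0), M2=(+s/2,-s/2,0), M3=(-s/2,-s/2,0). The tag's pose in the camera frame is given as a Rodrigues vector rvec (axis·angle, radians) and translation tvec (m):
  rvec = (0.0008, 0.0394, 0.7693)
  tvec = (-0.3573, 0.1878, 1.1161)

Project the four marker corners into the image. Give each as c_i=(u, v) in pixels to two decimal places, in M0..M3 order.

c0=(50.05, 344.71) c1=(119.64, 432.74) c2=(188.26, 342.90) c3=(118.07, 255.18)

Intrinsics K: fx=572.1, fy=724.5, cx=302.0, cy=221.9
Marker side s = 0.193 m; corners in marker frame (Z=0):
  M0 = (-0.0965, +0.0965, 0)
  M1 = (+0.0965, +0.0965, 0)
  M2 = (+0.0965, -0.0965, 0)
  M3 = (-0.0965, -0.0965, 0)
rvec = (0.0008, 0.0394, 0.7693), |rvec| = θ = 0.77031 rad = 44.135°
Rodrigues: sinθ=0.69636, 1−cosθ=0.28230; R = I + sinθ·[k]× + (1−cosθ)·[k]×²:
    [+0.71770 -0.69543 +0.03591]
    [+0.69546 +0.71843 +0.01370]
    [-0.03532 +0.01514 +0.99926]
t = (-0.3573, 0.1878, 1.1161) m
M0: Pc = R·M0+t = (-0.49367, +0.19002, +1.12097); u = 572.1·(-0.49367)/1.12097 + 302.0 = 50.0516, v = 724.5·(+0.19002)/1.12097 + 221.9 = 344.7109
M1: Pc = R·M1+t = (-0.35515, +0.32424, +1.11415); u = 572.1·(-0.35515)/1.11415 + 302.0 = 119.6353, v = 724.5·(+0.32424)/1.11415 + 221.9 = 432.7441
M2: Pc = R·M2+t = (-0.22093, +0.18558, +1.11123); u = 572.1·(-0.22093)/1.11123 + 302.0 = 188.2558, v = 724.5·(+0.18558)/1.11123 + 221.9 = 342.8965
M3: Pc = R·M3+t = (-0.35945, +0.05136, +1.11805); u = 572.1·(-0.35945)/1.11805 + 302.0 = 118.0717, v = 724.5·(+0.05136)/1.11805 + 221.9 = 255.1810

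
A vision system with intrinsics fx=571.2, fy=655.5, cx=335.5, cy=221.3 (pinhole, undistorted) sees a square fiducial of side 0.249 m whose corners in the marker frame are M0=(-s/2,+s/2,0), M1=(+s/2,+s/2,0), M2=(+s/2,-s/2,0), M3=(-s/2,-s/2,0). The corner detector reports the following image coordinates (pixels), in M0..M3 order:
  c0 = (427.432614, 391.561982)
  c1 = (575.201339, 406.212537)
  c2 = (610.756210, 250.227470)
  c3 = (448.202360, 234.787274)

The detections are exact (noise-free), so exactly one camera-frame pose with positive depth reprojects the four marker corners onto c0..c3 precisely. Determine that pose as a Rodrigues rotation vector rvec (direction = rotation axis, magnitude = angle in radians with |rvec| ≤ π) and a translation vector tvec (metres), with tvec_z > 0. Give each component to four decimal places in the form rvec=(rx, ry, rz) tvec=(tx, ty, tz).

Intrinsics K: fx=571.2, fy=655.5, cx=335.5, cy=221.3
Marker side s = 0.249 m; corners in marker frame (Z=0):
  M0 = (-0.1245, +0.1245, 0)
  M1 = (+0.1245, +0.1245, 0)
  M2 = (+0.1245, -0.1245, 0)
  M3 = (-0.1245, -0.1245, 0)
Detected image corners:
  c0 = (427.432614, 391.561982) px
  c1 = (575.201339, 406.212537) px
  c2 = (610.756210, 250.227470) px
  c3 = (448.202360, 234.787274) px
Planar DLT: solve 8×8 A·h = b for H (H[2,2]=1):
  H  [+613.35611 +82.67333 +514.57541]
  H  [+55.13518 +749.81499 +324.37868]
  H  [-0.01626 +0.37974 +1.00000]
B = K⁻¹H; ‖b₁‖=1.087171, ‖b₂‖=1.087171; λ = 2/(‖b₁‖+‖b₂‖) = 0.919819, sign → tz>0 ⇒ λ=+0.919819
r₁ = λ·B[:,0] = (+0.99649,+0.08242,-0.01495); r₂ = λ·B[:,1] = (-0.07203,+0.93424,+0.34929)
r₃ = r₁×r₂ = (+0.04276,-0.34698,+0.93690); SVD([r₁ r₂ r₃]) → R = UVᵀ:
  R  [+0.99649 -0.07203 +0.04276]
  R  [+0.08242 +0.93424 -0.34698]
  R  [-0.01495 +0.34929 +0.93690]
t = (+0.28837, +0.14464, +0.91982) m
tr R = 2.867625; θ = arccos((tr R − 1)/2) = 0.365871 rad = 20.963°
axis k = ((R−Rᵀ)₃₂, (R−Rᵀ)₁₃, (R−Rᵀ)₂₁) / (2 sinθ) = (+0.973091, +0.080651, +0.215844)
rvec = θ·k = (+0.356025, +0.029508, +0.078971)

rvec=(0.3560, 0.0295, 0.0790) tvec=(0.2884, 0.1446, 0.9198)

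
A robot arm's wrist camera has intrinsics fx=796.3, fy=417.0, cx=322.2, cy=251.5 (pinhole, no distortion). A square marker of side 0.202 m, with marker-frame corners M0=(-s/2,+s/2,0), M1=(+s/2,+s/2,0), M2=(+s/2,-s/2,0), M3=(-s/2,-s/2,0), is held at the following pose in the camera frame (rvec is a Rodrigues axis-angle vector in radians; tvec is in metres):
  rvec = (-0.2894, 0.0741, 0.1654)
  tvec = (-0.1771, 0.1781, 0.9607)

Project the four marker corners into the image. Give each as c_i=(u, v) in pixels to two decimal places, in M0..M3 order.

c0=(73.85, 365.77) c1=(240.06, 382.01) c2=(273.16, 293.23) c3=(115.64, 279.63)

Intrinsics K: fx=796.3, fy=417.0, cx=322.2, cy=251.5
Marker side s = 0.202 m; corners in marker frame (Z=0):
  M0 = (-0.1010, +0.1010, 0)
  M1 = (+0.1010, +0.1010, 0)
  M2 = (+0.1010, -0.1010, 0)
  M3 = (-0.1010, -0.1010, 0)
rvec = (-0.2894, 0.0741, 0.1654), |rvec| = θ = 0.34147 rad = 19.565°
Rodrigues: sinθ=0.33487, 1−cosθ=0.05774; R = I + sinθ·[k]× + (1−cosθ)·[k]×²:
    [+0.98373 -0.17282 +0.04897]
    [+0.15159 +0.94498 +0.28988]
    [-0.09637 -0.27774 +0.95581]
t = (-0.1771, 0.1781, 0.9607) m
M0: Pc = R·M0+t = (-0.29391, +0.25823, +0.94238); u = 796.3·(-0.29391)/0.94238 + 322.2 = 73.8480, v = 417.0·(+0.25823)/0.94238 + 251.5 = 365.7671
M1: Pc = R·M1+t = (-0.09520, +0.28885, +0.92291); u = 796.3·(-0.09520)/0.92291 + 322.2 = 240.0623, v = 417.0·(+0.28885)/0.92291 + 251.5 = 382.0125
M2: Pc = R·M2+t = (-0.06029, +0.09797, +0.97902); u = 796.3·(-0.06029)/0.97902 + 322.2 = 273.1641, v = 417.0·(+0.09797)/0.97902 + 251.5 = 293.2277
M3: Pc = R·M3+t = (-0.25900, +0.06735, +0.99849); u = 796.3·(-0.25900)/0.99849 + 322.2 = 115.6437, v = 417.0·(+0.06735)/0.99849 + 251.5 = 279.6261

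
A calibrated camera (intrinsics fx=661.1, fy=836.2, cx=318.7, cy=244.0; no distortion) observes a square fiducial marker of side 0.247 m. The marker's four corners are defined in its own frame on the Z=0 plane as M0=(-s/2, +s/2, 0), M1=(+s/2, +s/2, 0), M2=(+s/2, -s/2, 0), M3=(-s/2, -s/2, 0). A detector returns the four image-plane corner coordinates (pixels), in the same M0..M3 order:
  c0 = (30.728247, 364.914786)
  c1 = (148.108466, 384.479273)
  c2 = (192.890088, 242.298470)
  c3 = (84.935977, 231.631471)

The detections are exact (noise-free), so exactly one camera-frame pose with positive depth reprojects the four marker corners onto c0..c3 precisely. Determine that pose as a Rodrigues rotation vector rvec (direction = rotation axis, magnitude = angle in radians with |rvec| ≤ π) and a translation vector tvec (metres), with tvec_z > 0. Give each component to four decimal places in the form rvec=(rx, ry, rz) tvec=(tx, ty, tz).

Intrinsics K: fx=661.1, fy=836.2, cx=318.7, cy=244.0
Marker side s = 0.247 m; corners in marker frame (Z=0):
  M0 = (-0.1235, +0.1235, 0)
  M1 = (+0.1235, +0.1235, 0)
  M2 = (+0.1235, -0.1235, 0)
  M3 = (-0.1235, -0.1235, 0)
Detected image corners:
  c0 = (30.728247, 364.914786) px
  c1 = (148.108466, 384.479273) px
  c2 = (192.890088, 242.298470) px
  c3 = (84.935977, 231.631471) px
Planar DLT: solve 8×8 A·h = b for H (H[2,2]=1):
  H  [+430.68595 -250.29268 +113.99914]
  H  [-5.22697 +424.79581 +301.95071]
  H  [-0.21405 -0.43275 +1.00000]
B = K⁻¹H; ‖b₁‖=0.786434, ‖b₂‖=0.786434; λ = 2/(‖b₁‖+‖b₂‖) = 1.271563, sign → tz>0 ⇒ λ=+1.271563
r₁ = λ·B[:,0] = (+0.95959,+0.07147,-0.27217); r₂ = λ·B[:,1] = (-0.21614,+0.80653,-0.55027)
r₃ = r₁×r₂ = (+0.18019,+0.58686,+0.78939); SVD([r₁ r₂ r₃]) → R = UVᵀ:
  R  [+0.95959 -0.21614 +0.18019]
  R  [+0.07147 +0.80653 +0.58686]
  R  [-0.27217 -0.55027 +0.78939]
t = (-0.39372, +0.08812, +1.27156) m
tr R = 2.555505; θ = arccos((tr R − 1)/2) = 0.679714 rad = 38.945°
axis k = ((R−Rᵀ)₃₂, (R−Rᵀ)₁₃, (R−Rᵀ)₂₁) / (2 sinθ) = (-0.904532, +0.359832, +0.228785)
rvec = θ·k = (-0.614823, +0.244583, +0.155508)

rvec=(-0.6148, 0.2446, 0.1555) tvec=(-0.3937, 0.0881, 1.2716)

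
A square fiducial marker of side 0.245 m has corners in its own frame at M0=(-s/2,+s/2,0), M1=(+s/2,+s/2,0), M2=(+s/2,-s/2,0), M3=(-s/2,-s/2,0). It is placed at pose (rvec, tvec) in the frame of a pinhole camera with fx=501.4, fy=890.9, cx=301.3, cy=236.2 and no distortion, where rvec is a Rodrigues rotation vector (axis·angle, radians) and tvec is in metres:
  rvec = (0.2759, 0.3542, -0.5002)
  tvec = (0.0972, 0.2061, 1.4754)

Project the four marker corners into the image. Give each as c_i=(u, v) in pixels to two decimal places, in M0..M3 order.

c0=(320.58, 444.05) c1=(391.36, 395.16) c2=(349.44, 269.05) c3=(279.39, 327.40)

Intrinsics K: fx=501.4, fy=890.9, cx=301.3, cy=236.2
Marker side s = 0.245 m; corners in marker frame (Z=0):
  M0 = (-0.1225, +0.1225, 0)
  M1 = (+0.1225, +0.1225, 0)
  M2 = (+0.1225, -0.1225, 0)
  M3 = (-0.1225, -0.1225, 0)
rvec = (0.2759, 0.3542, -0.5002), |rvec| = θ = 0.67214 rad = 38.511°
Rodrigues: sinθ=0.62267, 1−cosθ=0.21751; R = I + sinθ·[k]× + (1−cosθ)·[k]×²:
    [+0.81914 +0.51043 +0.26168]
    [-0.41633 +0.84289 -0.34089]
    [-0.39457 +0.17029 +0.90295]
t = (0.0972, 0.2061, 1.4754) m
M0: Pc = R·M0+t = (+0.05938, +0.36035, +1.54460); u = 501.4·(+0.05938)/1.54460 + 301.3 = 320.5767, v = 890.9·(+0.36035)/1.54460 + 236.2 = 444.0471
M1: Pc = R·M1+t = (+0.26007, +0.25835, +1.44793); u = 501.4·(+0.26007)/1.44793 + 301.3 = 391.3598, v = 890.9·(+0.25835)/1.44793 + 236.2 = 395.1636
M2: Pc = R·M2+t = (+0.13502, +0.05185, +1.40620); u = 501.4·(+0.13502)/1.40620 + 301.3 = 349.4419, v = 890.9·(+0.05185)/1.40620 + 236.2 = 269.0468
M3: Pc = R·M3+t = (-0.06567, +0.15385, +1.50287); u = 501.4·(-0.06567)/1.50287 + 301.3 = 279.3901, v = 890.9·(+0.15385)/1.50287 + 236.2 = 327.3996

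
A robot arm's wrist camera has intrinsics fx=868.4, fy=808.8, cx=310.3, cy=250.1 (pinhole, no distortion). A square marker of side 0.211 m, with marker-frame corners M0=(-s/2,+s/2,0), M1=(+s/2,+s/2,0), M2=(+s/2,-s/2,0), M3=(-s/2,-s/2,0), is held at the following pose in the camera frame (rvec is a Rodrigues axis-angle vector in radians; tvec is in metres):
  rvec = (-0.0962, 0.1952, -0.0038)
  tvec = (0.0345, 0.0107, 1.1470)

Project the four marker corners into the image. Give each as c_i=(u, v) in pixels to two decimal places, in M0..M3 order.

c0=(258.09, 331.94) c1=(417.18, 332.92) c2=(416.18, 182.01) c3=(259.85, 186.27)

Intrinsics K: fx=868.4, fy=808.8, cx=310.3, cy=250.1
Marker side s = 0.211 m; corners in marker frame (Z=0):
  M0 = (-0.1055, +0.1055, 0)
  M1 = (+0.1055, +0.1055, 0)
  M2 = (+0.1055, -0.1055, 0)
  M3 = (-0.1055, -0.1055, 0)
rvec = (-0.0962, 0.1952, -0.0038), |rvec| = θ = 0.21765 rad = 12.470°
Rodrigues: sinθ=0.21594, 1−cosθ=0.02359; R = I + sinθ·[k]× + (1−cosθ)·[k]×²:
    [+0.98102 -0.00558 +0.19384]
    [-0.01312 +0.99538 +0.09507]
    [-0.19348 -0.09581 +0.97641]
t = (0.0345, 0.0107, 1.1470) m
M0: Pc = R·M0+t = (-0.06959, +0.11710, +1.15730); u = 868.4·(-0.06959)/1.15730 + 310.3 = 258.0850, v = 808.8·(+0.11710)/1.15730 + 250.1 = 331.9353
M1: Pc = R·M1+t = (+0.13741, +0.11433, +1.11648); u = 868.4·(+0.13741)/1.11648 + 310.3 = 417.1765, v = 808.8·(+0.11433)/1.11648 + 250.1 = 332.9219
M2: Pc = R·M2+t = (+0.13859, -0.09570, +1.13670); u = 868.4·(+0.13859)/1.13670 + 310.3 = 416.1755, v = 808.8·(-0.09570)/1.13670 + 250.1 = 182.0079
M3: Pc = R·M3+t = (-0.06841, -0.09293, +1.17752); u = 868.4·(-0.06841)/1.17752 + 310.3 = 259.8501, v = 808.8·(-0.09293)/1.17752 + 250.1 = 186.2704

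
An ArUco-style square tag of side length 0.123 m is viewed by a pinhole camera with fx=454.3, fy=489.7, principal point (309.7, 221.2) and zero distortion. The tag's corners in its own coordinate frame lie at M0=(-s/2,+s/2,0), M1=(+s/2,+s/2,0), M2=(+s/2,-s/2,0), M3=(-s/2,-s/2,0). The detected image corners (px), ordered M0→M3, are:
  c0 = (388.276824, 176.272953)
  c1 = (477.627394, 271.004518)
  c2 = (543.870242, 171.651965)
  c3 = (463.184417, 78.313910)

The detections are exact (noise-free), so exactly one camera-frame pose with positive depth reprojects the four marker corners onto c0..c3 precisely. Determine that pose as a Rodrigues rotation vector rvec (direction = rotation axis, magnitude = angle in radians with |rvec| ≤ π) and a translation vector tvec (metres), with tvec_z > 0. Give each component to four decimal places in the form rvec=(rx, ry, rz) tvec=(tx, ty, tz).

rvec=(-0.1584, -0.2435, 0.7215) tvec=(0.1552, -0.0425, 0.4389)

Intrinsics K: fx=454.3, fy=489.7, cx=309.7, cy=221.2
Marker side s = 0.123 m; corners in marker frame (Z=0):
  M0 = (-0.0615, +0.0615, 0)
  M1 = (+0.0615, +0.0615, 0)
  M2 = (+0.0615, -0.0615, 0)
  M3 = (-0.0615, -0.0615, 0)
Detected image corners:
  c0 = (388.276824, 176.272953) px
  c1 = (477.627394, 271.004518) px
  c2 = (543.870242, 171.651965) px
  c3 = (463.184417, 78.313910) px
Planar DLT: solve 8×8 A·h = b for H (H[2,2]=1):
  H  [+866.52092 -814.48330 +470.34417]
  H  [+830.01153 +712.30170 +173.83562]
  H  [+0.37680 -0.51580 +1.00000]
B = K⁻¹H; ‖b₁‖=2.278371, ‖b₂‖=2.278371; λ = 2/(‖b₁‖+‖b₂‖) = 0.438910, sign → tz>0 ⇒ λ=+0.438910
r₁ = λ·B[:,0] = (+0.72442,+0.66922,+0.16538); r₂ = λ·B[:,1] = (-0.63256,+0.74069,-0.22639)
r₃ = r₁×r₂ = (-0.27400,+0.05939,+0.95989); SVD([r₁ r₂ r₃]) → R = UVᵀ:
  R  [+0.72442 -0.63256 -0.27400]
  R  [+0.66922 +0.74069 +0.05939]
  R  [+0.16538 -0.22639 +0.95989]
t = (+0.15520, -0.04245, +0.43891) m
tr R = 2.425004; θ = arccos((tr R − 1)/2) = 0.777739 rad = 44.561°
axis k = ((R−Rᵀ)₃₂, (R−Rᵀ)₁₃, (R−Rᵀ)₂₁) / (2 sinθ) = (-0.203640, -0.313098, +0.927632)
rvec = θ·k = (-0.158379, -0.243508, +0.721455)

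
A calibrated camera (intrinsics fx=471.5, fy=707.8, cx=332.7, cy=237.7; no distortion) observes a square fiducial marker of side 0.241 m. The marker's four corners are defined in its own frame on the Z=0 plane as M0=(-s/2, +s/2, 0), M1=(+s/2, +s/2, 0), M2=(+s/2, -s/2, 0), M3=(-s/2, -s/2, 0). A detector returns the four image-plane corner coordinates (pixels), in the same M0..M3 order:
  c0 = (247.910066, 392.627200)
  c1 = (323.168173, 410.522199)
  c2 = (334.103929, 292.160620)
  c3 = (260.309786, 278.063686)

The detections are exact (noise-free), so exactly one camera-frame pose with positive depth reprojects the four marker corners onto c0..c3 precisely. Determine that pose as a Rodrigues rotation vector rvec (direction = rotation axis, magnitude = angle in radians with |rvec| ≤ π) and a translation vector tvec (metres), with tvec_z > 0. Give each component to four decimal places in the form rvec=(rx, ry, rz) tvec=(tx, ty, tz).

Intrinsics K: fx=471.5, fy=707.8, cx=332.7, cy=237.7
Marker side s = 0.241 m; corners in marker frame (Z=0):
  M0 = (-0.1205, +0.1205, 0)
  M1 = (+0.1205, +0.1205, 0)
  M2 = (+0.1205, -0.1205, 0)
  M3 = (-0.1205, -0.1205, 0)
Detected image corners:
  c0 = (247.910066, 392.627200) px
  c1 = (323.168173, 410.522199) px
  c2 = (334.103929, 292.160620) px
  c3 = (260.309786, 278.063686) px
Planar DLT: solve 8×8 A·h = b for H (H[2,2]=1):
  H  [+273.79519 -77.75078 +290.89805]
  H  [+24.55781 +448.61453 +342.52090]
  H  [-0.12151 -0.10053 +1.00000]
B = K⁻¹H; ‖b₁‖=0.681612, ‖b₂‖=0.681612; λ = 2/(‖b₁‖+‖b₂‖) = 1.467110, sign → tz>0 ⇒ λ=+1.467110
r₁ = λ·B[:,0] = (+0.97773,+0.11077,-0.17827); r₂ = λ·B[:,1] = (-0.13785,+0.97941,-0.14749)
r₃ = r₁×r₂ = (+0.15826,+0.16878,+0.97286); SVD([r₁ r₂ r₃]) → R = UVᵀ:
  R  [+0.97773 -0.13785 +0.15826]
  R  [+0.11077 +0.97941 +0.16878]
  R  [-0.17827 -0.14749 +0.97286]
t = (-0.13007, +0.21727, +1.46711) m
tr R = 2.930001; θ = arccos((tr R − 1)/2) = 0.265352 rad = 15.204°
axis k = ((R−Rᵀ)₃₂, (R−Rᵀ)₁₃, (R−Rᵀ)₂₁) / (2 sinθ) = (-0.603005, +0.641627, +0.474026)
rvec = θ·k = (-0.160008, +0.170257, +0.125784)

rvec=(-0.1600, 0.1703, 0.1258) tvec=(-0.1301, 0.2173, 1.4671)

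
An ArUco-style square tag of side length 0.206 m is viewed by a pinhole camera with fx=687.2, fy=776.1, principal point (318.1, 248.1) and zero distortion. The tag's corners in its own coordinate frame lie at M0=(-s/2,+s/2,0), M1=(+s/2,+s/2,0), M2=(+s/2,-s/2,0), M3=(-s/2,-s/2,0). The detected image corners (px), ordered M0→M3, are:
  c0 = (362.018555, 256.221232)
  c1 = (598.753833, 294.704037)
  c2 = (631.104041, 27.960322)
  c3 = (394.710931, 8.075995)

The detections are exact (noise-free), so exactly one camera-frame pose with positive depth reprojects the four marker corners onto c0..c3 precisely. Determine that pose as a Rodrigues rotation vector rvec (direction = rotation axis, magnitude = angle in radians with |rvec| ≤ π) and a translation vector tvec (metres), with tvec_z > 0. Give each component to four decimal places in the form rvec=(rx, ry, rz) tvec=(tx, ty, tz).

Intrinsics K: fx=687.2, fy=776.1, cx=318.1, cy=248.1
Marker side s = 0.206 m; corners in marker frame (Z=0):
  M0 = (-0.1030, +0.1030, 0)
  M1 = (+0.1030, +0.1030, 0)
  M2 = (+0.1030, -0.1030, 0)
  M3 = (-0.1030, -0.1030, 0)
Detected image corners:
  c0 = (362.018555, 256.221232) px
  c1 = (598.753833, 294.704037) px
  c2 = (631.104041, 27.960322) px
  c3 = (394.710931, 8.075995) px
Planar DLT: solve 8×8 A·h = b for H (H[2,2]=1):
  H  [+977.25667 -184.90985 +492.54053]
  H  [+90.85881 +1240.14810 +145.50153]
  H  [-0.34453 -0.05438 +1.00000]
B = K⁻¹H; ‖b₁‖=1.634524, ‖b₂‖=1.634524; λ = 2/(‖b₁‖+‖b₂‖) = 0.611799, sign → tz>0 ⇒ λ=+0.611799
r₁ = λ·B[:,0] = (+0.96760,+0.13901,-0.21078); r₂ = λ·B[:,1] = (-0.14922,+0.98824,-0.03327)
r₃ = r₁×r₂ = (+0.20368,+0.06365,+0.97697); SVD([r₁ r₂ r₃]) → R = UVᵀ:
  R  [+0.96760 -0.14922 +0.20368]
  R  [+0.13901 +0.98824 +0.06365]
  R  [-0.21078 -0.03327 +0.97697]
t = (+0.15530, -0.08088, +0.61180) m
tr R = 2.932810; θ = arccos((tr R − 1)/2) = 0.259941 rad = 14.894°
axis k = ((R−Rᵀ)₃₂, (R−Rᵀ)₁₃, (R−Rᵀ)₂₁) / (2 sinθ) = (-0.188543, +0.806269, +0.560698)
rvec = θ·k = (-0.049010, +0.209582, +0.145748)

rvec=(-0.0490, 0.2096, 0.1457) tvec=(0.1553, -0.0809, 0.6118)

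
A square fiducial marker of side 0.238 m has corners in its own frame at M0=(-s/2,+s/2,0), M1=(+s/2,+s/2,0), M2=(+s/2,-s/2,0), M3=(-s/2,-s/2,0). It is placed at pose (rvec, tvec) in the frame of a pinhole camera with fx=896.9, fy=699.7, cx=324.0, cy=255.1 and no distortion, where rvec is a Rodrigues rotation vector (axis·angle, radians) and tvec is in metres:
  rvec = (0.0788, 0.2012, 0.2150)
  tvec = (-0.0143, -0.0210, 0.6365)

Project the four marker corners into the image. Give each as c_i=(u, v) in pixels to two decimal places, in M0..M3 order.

c0=(120.20, 326.83) c1=(431.97, 390.44) c2=(508.46, 126.37) c3=(180.00, 78.87)

Intrinsics K: fx=896.9, fy=699.7, cx=324.0, cy=255.1
Marker side s = 0.238 m; corners in marker frame (Z=0):
  M0 = (-0.1190, +0.1190, 0)
  M1 = (+0.1190, +0.1190, 0)
  M2 = (+0.1190, -0.1190, 0)
  M3 = (-0.1190, -0.1190, 0)
rvec = (0.0788, 0.2012, 0.2150), |rvec| = θ = 0.30482 rad = 17.465°
Rodrigues: sinθ=0.30012, 1−cosθ=0.04610; R = I + sinθ·[k]× + (1−cosθ)·[k]×²:
    [+0.95698 -0.20382 +0.20650]
    [+0.21955 +0.97399 -0.05612]
    [-0.18969 +0.09905 +0.97683]
t = (-0.0143, -0.0210, 0.6365) m
M0: Pc = R·M0+t = (-0.15244, +0.06878, +0.67086); u = 896.9·(-0.15244)/0.67086 + 324.0 = 120.2030, v = 699.7·(+0.06878)/0.67086 + 255.1 = 326.8342
M1: Pc = R·M1+t = (+0.07533, +0.12103, +0.62571); u = 896.9·(+0.07533)/0.62571 + 324.0 = 431.9729, v = 699.7·(+0.12103)/0.62571 + 255.1 = 390.4421
M2: Pc = R·M2+t = (+0.12384, -0.11078, +0.60214); u = 896.9·(+0.12384)/0.60214 + 324.0 = 508.4554, v = 699.7·(-0.11078)/0.60214 + 255.1 = 126.3740
M3: Pc = R·M3+t = (-0.10393, -0.16303, +0.64729); u = 896.9·(-0.10393)/0.64729 + 324.0 = 179.9967, v = 699.7·(-0.16303)/0.64729 + 255.1 = 78.8679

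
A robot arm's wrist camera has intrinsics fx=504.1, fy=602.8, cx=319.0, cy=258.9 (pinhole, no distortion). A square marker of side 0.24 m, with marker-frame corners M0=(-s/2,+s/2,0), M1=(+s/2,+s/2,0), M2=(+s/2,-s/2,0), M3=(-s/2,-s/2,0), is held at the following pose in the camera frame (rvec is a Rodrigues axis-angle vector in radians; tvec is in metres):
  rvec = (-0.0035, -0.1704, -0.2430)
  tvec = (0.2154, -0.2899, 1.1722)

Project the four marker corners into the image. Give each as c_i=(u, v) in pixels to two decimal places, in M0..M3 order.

Intrinsics K: fx=504.1, fy=602.8, cx=319.0, cy=258.9
Marker side s = 0.24 m; corners in marker frame (Z=0):
  M0 = (-0.1200, +0.1200, 0)
  M1 = (+0.1200, +0.1200, 0)
  M2 = (+0.1200, -0.1200, 0)
  M3 = (-0.1200, -0.1200, 0)
rvec = (-0.0035, -0.1704, -0.2430), |rvec| = θ = 0.29681 rad = 17.006°
Rodrigues: sinθ=0.29247, 1−cosθ=0.04373; R = I + sinθ·[k]× + (1−cosθ)·[k]×²:
    [+0.95628 +0.23974 -0.16749]
    [-0.23915 +0.97069 +0.02400]
    [+0.16833 +0.01710 +0.98558]
t = (0.2154, -0.2899, 1.1722) m
M0: Pc = R·M0+t = (+0.12942, -0.14472, +1.15405); u = 504.1·(+0.12942)/1.15405 + 319.0 = 375.5299, v = 602.8·(-0.14472)/1.15405 + 258.9 = 183.3082
M1: Pc = R·M1+t = (+0.35892, -0.20212, +1.19445); u = 504.1·(+0.35892)/1.19445 + 319.0 = 470.4778, v = 602.8·(-0.20212)/1.19445 + 258.9 = 156.8989
M2: Pc = R·M2+t = (+0.30138, -0.43508, +1.19035); u = 504.1·(+0.30138)/1.19035 + 319.0 = 446.6332, v = 602.8·(-0.43508)/1.19035 + 258.9 = 38.5723
M3: Pc = R·M3+t = (+0.07188, -0.37768, +1.14995); u = 504.1·(+0.07188)/1.14995 + 319.0 = 350.5086, v = 602.8·(-0.37768)/1.14995 + 258.9 = 60.9189

c0=(375.53, 183.31) c1=(470.48, 156.90) c2=(446.63, 38.57) c3=(350.51, 60.92)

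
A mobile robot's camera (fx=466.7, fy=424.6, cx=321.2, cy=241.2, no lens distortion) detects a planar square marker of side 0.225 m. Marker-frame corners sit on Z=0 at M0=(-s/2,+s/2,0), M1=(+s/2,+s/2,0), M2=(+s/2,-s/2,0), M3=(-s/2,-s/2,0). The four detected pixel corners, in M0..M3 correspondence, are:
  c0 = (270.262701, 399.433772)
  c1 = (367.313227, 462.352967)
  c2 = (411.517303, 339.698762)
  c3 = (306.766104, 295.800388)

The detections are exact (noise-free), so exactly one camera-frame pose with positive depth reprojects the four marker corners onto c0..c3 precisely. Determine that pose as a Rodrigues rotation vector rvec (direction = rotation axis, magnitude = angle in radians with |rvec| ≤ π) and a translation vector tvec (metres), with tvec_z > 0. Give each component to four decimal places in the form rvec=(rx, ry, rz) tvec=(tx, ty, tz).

rvec=(-0.0761, 0.6582, 0.3075) tvec=(0.0230, 0.2477, 0.8024)

Intrinsics K: fx=466.7, fy=424.6, cx=321.2, cy=241.2
Marker side s = 0.225 m; corners in marker frame (Z=0):
  M0 = (-0.1125, +0.1125, 0)
  M1 = (+0.1125, +0.1125, 0)
  M2 = (+0.1125, -0.1125, 0)
  M3 = (-0.1125, -0.1125, 0)
Detected image corners:
  c0 = (270.262701, 399.433772) px
  c1 = (367.313227, 462.352967) px
  c2 = (411.517303, 339.698762) px
  c3 = (306.766104, 295.800388) px
Planar DLT: solve 8×8 A·h = b for H (H[2,2]=1):
  H  [+189.68557 -166.36699 +334.55607]
  H  [-48.14753 +511.94679 +372.24482]
  H  [-0.76320 +0.03397 +1.00000]
B = K⁻¹H; ‖b₁‖=1.246208, ‖b₂‖=1.246208; λ = 2/(‖b₁‖+‖b₂‖) = 0.802434, sign → tz>0 ⇒ λ=+0.802434
r₁ = λ·B[:,0] = (+0.74763,+0.25690,-0.61242); r₂ = λ·B[:,1] = (-0.30481,+0.95202,+0.02726)
r₃ = r₁×r₂ = (+0.59004,+0.16629,+0.79007); SVD([r₁ r₂ r₃]) → R = UVᵀ:
  R  [+0.74763 -0.30481 +0.59004]
  R  [+0.25690 +0.95202 +0.16629]
  R  [-0.61242 +0.02726 +0.79007]
t = (+0.02296, +0.24766, +0.80243) m
tr R = 2.489718; θ = arccos((tr R − 1)/2) = 0.730473 rad = 41.853°
axis k = ((R−Rᵀ)₃₂, (R−Rᵀ)₁₃, (R−Rᵀ)₂₁) / (2 sinθ) = (-0.104189, +0.901090, +0.420929)
rvec = θ·k = (-0.076107, +0.658222, +0.307477)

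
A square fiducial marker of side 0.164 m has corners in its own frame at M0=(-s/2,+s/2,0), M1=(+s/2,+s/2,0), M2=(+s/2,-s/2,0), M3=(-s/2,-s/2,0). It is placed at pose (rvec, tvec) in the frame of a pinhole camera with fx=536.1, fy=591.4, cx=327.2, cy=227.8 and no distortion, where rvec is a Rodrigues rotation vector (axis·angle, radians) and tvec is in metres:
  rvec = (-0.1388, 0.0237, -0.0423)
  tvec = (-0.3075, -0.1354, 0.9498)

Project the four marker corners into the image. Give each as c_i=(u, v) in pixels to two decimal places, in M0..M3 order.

Intrinsics K: fx=536.1, fy=591.4, cx=327.2, cy=227.8
Marker side s = 0.164 m; corners in marker frame (Z=0):
  M0 = (-0.0820, +0.0820, 0)
  M1 = (+0.0820, +0.0820, 0)
  M2 = (+0.0820, -0.0820, 0)
  M3 = (-0.0820, -0.0820, 0)
rvec = (-0.1388, 0.0237, -0.0423), |rvec| = θ = 0.14703 rad = 8.424°
Rodrigues: sinθ=0.14650, 1−cosθ=0.01079; R = I + sinθ·[k]× + (1−cosθ)·[k]×²:
    [+0.99883 +0.04051 +0.02655]
    [-0.04379 +0.98949 +0.13780]
    [-0.02068 -0.13880 +0.99010]
t = (-0.3075, -0.1354, 0.9498) m
M0: Pc = R·M0+t = (-0.38608, -0.05067, +0.94011); u = 536.1·(-0.38608)/0.94011 + 327.2 = 107.0367, v = 591.4·(-0.05067)/0.94011 + 227.8 = 195.9243
M1: Pc = R·M1+t = (-0.22227, -0.05785, +0.93672); u = 536.1·(-0.22227)/0.93672 + 327.2 = 199.9889, v = 591.4·(-0.05785)/0.93672 + 227.8 = 191.2748
M2: Pc = R·M2+t = (-0.22892, -0.22013, +0.95949); u = 536.1·(-0.22892)/0.95949 + 327.2 = 199.2952, v = 591.4·(-0.22013)/0.95949 + 227.8 = 92.1186
M3: Pc = R·M3+t = (-0.39273, -0.21295, +0.96288); u = 536.1·(-0.39273)/0.96288 + 327.2 = 108.5429, v = 591.4·(-0.21295)/0.96288 + 227.8 = 97.0075

c0=(107.04, 195.92) c1=(199.99, 191.27) c2=(199.30, 92.12) c3=(108.54, 97.01)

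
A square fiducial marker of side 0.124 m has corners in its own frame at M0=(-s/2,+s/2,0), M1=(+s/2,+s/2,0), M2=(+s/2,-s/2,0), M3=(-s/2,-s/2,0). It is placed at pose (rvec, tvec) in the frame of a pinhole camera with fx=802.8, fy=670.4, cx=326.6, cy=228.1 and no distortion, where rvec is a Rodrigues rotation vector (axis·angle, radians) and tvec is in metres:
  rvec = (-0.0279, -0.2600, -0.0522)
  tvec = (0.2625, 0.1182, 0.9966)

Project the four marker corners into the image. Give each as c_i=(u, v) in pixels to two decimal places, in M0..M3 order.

Intrinsics K: fx=802.8, fy=670.4, cx=326.6, cy=228.1
Marker side s = 0.124 m; corners in marker frame (Z=0):
  M0 = (-0.0620, +0.0620, 0)
  M1 = (+0.0620, +0.0620, 0)
  M2 = (+0.0620, -0.0620, 0)
  M3 = (-0.0620, -0.0620, 0)
rvec = (-0.0279, -0.2600, -0.0522), |rvec| = θ = 0.26665 rad = 15.278°
Rodrigues: sinθ=0.26350, 1−cosθ=0.03534; R = I + sinθ·[k]× + (1−cosθ)·[k]×²:
    [+0.96505 +0.05519 -0.25621]
    [-0.04798 +0.99826 +0.03432]
    [+0.25765 -0.02082 +0.96601]
t = (0.2625, 0.1182, 0.9966) m
M0: Pc = R·M0+t = (+0.20609, +0.18307, +0.97933); u = 802.8·(+0.20609)/0.97933 + 326.6 = 495.5394, v = 670.4·(+0.18307)/0.97933 + 228.1 = 353.4177
M1: Pc = R·M1+t = (+0.32575, +0.17712, +1.01128); u = 802.8·(+0.32575)/1.01128 + 326.6 = 585.1979, v = 670.4·(+0.17712)/1.01128 + 228.1 = 345.5147
M2: Pc = R·M2+t = (+0.31891, +0.05333, +1.01387); u = 802.8·(+0.31891)/1.01387 + 326.6 = 579.1205, v = 670.4·(+0.05333)/1.01387 + 228.1 = 263.3657
M3: Pc = R·M3+t = (+0.19925, +0.05928, +0.98192); u = 802.8·(+0.19925)/0.98192 + 326.6 = 489.5000, v = 670.4·(+0.05928)/0.98192 + 228.1 = 268.5750

c0=(495.54, 353.42) c1=(585.20, 345.51) c2=(579.12, 263.37) c3=(489.50, 268.57)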